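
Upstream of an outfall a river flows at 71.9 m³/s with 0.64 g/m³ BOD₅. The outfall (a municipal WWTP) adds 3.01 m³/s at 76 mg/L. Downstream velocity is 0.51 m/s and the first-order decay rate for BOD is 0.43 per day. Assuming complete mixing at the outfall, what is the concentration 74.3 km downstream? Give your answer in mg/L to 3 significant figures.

1.78 mg/L

After complete mixing, C₀ = (3.01·76 + 71.9·0.64) / 74.91 = 3.668 mg/L.
Travel time t = 7.43e+04 m / 0.51 m/s = 1.457e+05 s = 1.686 d.
C = 3.668·exp(−0.43·1.686) = 3.668·0.4843 = 1.776 mg/L.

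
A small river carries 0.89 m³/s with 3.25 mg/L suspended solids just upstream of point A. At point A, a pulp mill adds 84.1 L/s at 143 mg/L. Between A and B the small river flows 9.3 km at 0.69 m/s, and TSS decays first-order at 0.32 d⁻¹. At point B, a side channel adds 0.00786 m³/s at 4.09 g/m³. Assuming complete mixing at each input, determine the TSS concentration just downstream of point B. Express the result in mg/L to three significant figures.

14.5 mg/L

84.1 L/s = 0.0841 m³/s.
After input A: C = (0.89·3.25 + 0.0841·143) / 0.9741 = 15.32 mg/L.
Over the 9.3 km reach to input B (t = 1.348e+04 s = 0.156 d), decay gives C = 15.32·exp(−0.32·0.156) = 14.57 mg/L.
After input B: C = (0.9741·14.57 + 0.00786·4.09) / 0.982 = 14.49 mg/L.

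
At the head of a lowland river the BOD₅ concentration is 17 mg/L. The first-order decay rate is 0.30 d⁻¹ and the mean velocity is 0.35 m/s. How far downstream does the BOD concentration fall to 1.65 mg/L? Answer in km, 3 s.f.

From C = C₀·e^(−kt), t = ln(C₀/C)/k = ln(17/1.65)/0.30 = 2.332/0.30 = 7.775 d.
Distance = v·t = 0.35 m/s × 6.717e+05 s = 2.351e+05 m = 235.1 km.

235 km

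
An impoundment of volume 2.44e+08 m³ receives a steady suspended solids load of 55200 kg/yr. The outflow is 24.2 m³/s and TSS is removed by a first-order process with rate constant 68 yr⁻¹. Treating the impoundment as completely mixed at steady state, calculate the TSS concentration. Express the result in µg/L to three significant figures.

3.18 µg/L

Outflow Q = 24.2 m³/s × 3.156e+07 s/yr = 7.637e+08 m³/yr.
Steady-state CSTR mass balance: W = Q·C + k·V·C, so C = W/(Q + kV).
Q + kV = 7.637e+08 + 68·2.44e+08 = 1.736e+10 m³/yr.
C = 55200/1.736e+10 = 3.181e-06 kg/m³ = 0.003181 mg/L = 3.181 µg/L.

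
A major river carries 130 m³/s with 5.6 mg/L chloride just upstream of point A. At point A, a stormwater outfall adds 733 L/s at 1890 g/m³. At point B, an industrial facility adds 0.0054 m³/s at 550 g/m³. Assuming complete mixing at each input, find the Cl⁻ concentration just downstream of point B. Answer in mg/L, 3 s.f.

16.2 mg/L

733 L/s = 0.733 m³/s.
After input A: C = (130·5.6 + 0.733·1890) / 130.7 = 16.17 mg/L.
After input B: C = (130.7·16.17 + 0.0054·550) / 130.7 = 16.19 mg/L.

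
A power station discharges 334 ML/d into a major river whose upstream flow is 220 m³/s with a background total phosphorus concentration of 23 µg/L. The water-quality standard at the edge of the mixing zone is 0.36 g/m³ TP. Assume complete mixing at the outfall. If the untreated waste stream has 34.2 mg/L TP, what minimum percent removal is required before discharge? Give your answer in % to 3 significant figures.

42.9 %

334 ML/d = 3.866 m³/s.
23 µg/L = 0.023 mg/L.
Mass balance: 0.36·223.9 = 3.866·Cₑ + 220·0.023.
Cₑ = (80.59 − 5.06) / 3.866 = 19.54 mg/L.
Required removal = 1 − 19.54/34.2 = 42.87 %.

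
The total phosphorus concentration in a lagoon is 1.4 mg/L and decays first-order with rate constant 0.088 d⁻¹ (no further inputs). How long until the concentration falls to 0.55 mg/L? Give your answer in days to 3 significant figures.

10.6 d

t = ln(C₀/C)/k = ln(1.4/0.55)/0.088 = 0.9343/0.088 = 10.62 d.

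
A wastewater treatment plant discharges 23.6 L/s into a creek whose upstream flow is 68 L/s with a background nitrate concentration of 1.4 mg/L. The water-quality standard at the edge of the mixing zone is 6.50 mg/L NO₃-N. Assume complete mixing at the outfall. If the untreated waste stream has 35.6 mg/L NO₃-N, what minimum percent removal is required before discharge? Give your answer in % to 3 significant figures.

23.6 L/s = 0.0236 m³/s.
68 L/s = 0.068 m³/s.
Mass balance: 6.5·0.0916 = 0.0236·Cₑ + 0.068·1.4.
Cₑ = (0.5954 − 0.0952) / 0.0236 = 21.19 mg/L.
Required removal = 1 − 21.19/35.6 = 40.46 %.

40.5 %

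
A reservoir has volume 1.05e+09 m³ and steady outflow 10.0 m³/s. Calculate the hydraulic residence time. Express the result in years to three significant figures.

3.33 yr

Q = 10.0 m³/s × 3.156e+07 s/yr = 3.156e+08 m³/yr.
Hydraulic residence time τ = V/Q = 1.05e+09/3.156e+08 = 3.327 yr.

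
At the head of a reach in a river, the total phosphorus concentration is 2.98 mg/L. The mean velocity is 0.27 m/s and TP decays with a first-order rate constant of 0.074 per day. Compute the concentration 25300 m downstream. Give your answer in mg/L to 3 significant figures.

2.75 mg/L

Travel time t = 25300 m / 0.27 m/s = 2.53e+04/0.27 = 9.37e+04 s = 1.085 d.
First-order decay: C = 2.98·exp(−0.074·1.085) = 2.98·0.9229 = 2.75 mg/L.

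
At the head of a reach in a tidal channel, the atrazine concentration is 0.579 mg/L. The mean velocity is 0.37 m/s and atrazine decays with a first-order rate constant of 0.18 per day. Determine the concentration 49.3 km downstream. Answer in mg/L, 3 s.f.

0.439 mg/L

Travel time t = 49.3 km / 0.37 m/s = 4.93e+04/0.37 = 1.332e+05 s = 1.542 d.
First-order decay: C = 0.579·exp(−0.18·1.542) = 0.579·0.7576 = 0.4387 mg/L.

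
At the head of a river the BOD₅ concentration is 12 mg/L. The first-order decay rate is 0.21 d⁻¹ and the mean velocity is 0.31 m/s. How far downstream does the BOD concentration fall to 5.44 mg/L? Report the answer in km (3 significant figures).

101 km

From C = C₀·e^(−kt), t = ln(C₀/C)/k = ln(12/5.44)/0.21 = 0.7911/0.21 = 3.767 d.
Distance = v·t = 0.31 m/s × 3.255e+05 s = 1.009e+05 m = 100.9 km.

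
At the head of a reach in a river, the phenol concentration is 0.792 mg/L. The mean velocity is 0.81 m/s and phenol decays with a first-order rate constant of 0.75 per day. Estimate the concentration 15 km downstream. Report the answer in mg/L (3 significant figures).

Travel time t = 15 km / 0.81 m/s = 1.5e+04/0.81 = 1.852e+04 s = 0.2143 d.
First-order decay: C = 0.792·exp(−0.75·0.2143) = 0.792·0.8515 = 0.6744 mg/L.

0.674 mg/L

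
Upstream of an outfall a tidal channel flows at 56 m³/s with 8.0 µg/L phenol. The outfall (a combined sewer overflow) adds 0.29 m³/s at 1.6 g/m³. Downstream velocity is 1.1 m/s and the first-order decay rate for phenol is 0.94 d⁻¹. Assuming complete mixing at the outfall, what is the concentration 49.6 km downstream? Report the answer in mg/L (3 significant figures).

0.00992 mg/L

8.0 µg/L = 0.008 mg/L.
After complete mixing, C₀ = (0.29·1.6 + 56·0.008) / 56.29 = 0.0162 mg/L.
Travel time t = 4.96e+04 m / 1.1 m/s = 4.509e+04 s = 0.5219 d.
C = 0.0162·exp(−0.94·0.5219) = 0.0162·0.6123 = 0.00992 mg/L.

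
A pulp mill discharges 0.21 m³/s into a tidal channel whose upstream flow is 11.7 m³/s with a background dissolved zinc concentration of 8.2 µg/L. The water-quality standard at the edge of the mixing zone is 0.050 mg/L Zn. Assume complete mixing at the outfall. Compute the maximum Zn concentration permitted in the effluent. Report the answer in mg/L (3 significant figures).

8.2 µg/L = 0.0082 mg/L.
Mass balance: 0.05·11.91 = 0.21·Cₑ + 11.7·0.0082.
Cₑ = (0.5955 − 0.09594) / 0.21 = 2.379 mg/L.

2.38 mg/L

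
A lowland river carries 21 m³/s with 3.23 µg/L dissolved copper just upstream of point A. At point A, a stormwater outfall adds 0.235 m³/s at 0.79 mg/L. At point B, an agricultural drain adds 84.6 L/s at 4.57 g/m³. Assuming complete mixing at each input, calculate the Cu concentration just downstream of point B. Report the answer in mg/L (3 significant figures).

3.23 µg/L = 0.00323 mg/L.
After input A: C = (21·0.00323 + 0.235·0.79) / 21.23 = 0.01194 mg/L.
84.6 L/s = 0.0846 m³/s.
After input B: C = (21.23·0.01194 + 0.0846·4.57) / 21.32 = 0.03002 mg/L.

0.0300 mg/L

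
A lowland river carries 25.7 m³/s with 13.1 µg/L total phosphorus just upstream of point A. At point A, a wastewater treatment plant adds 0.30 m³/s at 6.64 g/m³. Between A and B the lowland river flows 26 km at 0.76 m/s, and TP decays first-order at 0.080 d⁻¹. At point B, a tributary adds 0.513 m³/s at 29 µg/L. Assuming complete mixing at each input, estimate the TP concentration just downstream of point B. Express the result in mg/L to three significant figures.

0.0857 mg/L

13.1 µg/L = 0.0131 mg/L.
After input A: C = (25.7·0.0131 + 0.3·6.64) / 26 = 0.08956 mg/L.
Over the 26 km reach to input B (t = 3.421e+04 s = 0.396 d), decay gives C = 0.08956·exp(−0.080·0.396) = 0.08677 mg/L.
29 µg/L = 0.029 mg/L.
After input B: C = (26·0.08677 + 0.513·0.029) / 26.51 = 0.08565 mg/L.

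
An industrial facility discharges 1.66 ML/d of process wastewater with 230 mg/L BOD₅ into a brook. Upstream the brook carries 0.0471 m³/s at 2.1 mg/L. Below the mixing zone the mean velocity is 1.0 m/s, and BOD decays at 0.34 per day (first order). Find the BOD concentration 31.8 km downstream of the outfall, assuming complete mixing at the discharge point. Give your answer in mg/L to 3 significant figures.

1.66 ML/d = 0.01921 m³/s.
After complete mixing, C₀ = (0.01921·230 + 0.0471·2.1) / 0.06631 = 68.13 mg/L.
Travel time t = 3.18e+04 m / 1.0 m/s = 3.18e+04 s = 0.3681 d.
C = 68.13·exp(−0.34·0.3681) = 68.13·0.8824 = 60.12 mg/L.

60.1 mg/L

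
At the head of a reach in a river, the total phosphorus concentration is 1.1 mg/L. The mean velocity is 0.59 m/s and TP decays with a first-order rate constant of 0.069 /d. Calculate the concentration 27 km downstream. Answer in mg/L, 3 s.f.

1.06 mg/L

Travel time t = 27 km / 0.59 m/s = 2.7e+04/0.59 = 4.576e+04 s = 0.5297 d.
First-order decay: C = 1.1·exp(−0.069·0.5297) = 1.1·0.9641 = 1.061 mg/L.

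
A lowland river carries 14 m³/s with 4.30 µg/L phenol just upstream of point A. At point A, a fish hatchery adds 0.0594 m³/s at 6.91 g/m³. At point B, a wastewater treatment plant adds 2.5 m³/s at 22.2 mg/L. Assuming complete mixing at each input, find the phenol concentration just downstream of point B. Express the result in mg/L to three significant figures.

4.30 µg/L = 0.0043 mg/L.
After input A: C = (14·0.0043 + 0.0594·6.91) / 14.06 = 0.03348 mg/L.
After input B: C = (14.06·0.03348 + 2.5·22.2) / 16.56 = 3.38 mg/L.

3.38 mg/L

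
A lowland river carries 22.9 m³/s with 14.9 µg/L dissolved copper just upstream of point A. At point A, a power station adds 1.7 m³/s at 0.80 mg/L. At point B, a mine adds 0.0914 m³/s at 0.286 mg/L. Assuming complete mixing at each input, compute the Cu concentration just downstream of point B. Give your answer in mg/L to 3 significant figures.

14.9 µg/L = 0.0149 mg/L.
After input A: C = (22.9·0.0149 + 1.7·0.8) / 24.6 = 0.06915 mg/L.
After input B: C = (24.6·0.06915 + 0.0914·0.286) / 24.69 = 0.06996 mg/L.

0.0700 mg/L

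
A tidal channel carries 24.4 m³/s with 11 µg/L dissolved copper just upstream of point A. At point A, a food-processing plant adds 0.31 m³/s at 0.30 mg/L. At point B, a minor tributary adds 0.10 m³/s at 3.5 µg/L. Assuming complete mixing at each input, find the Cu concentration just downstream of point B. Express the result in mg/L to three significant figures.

11 µg/L = 0.011 mg/L.
After input A: C = (24.4·0.011 + 0.31·0.3) / 24.71 = 0.01463 mg/L.
3.5 µg/L = 0.0035 mg/L.
After input B: C = (24.71·0.01463 + 0.1·0.0035) / 24.81 = 0.01458 mg/L.

0.0146 mg/L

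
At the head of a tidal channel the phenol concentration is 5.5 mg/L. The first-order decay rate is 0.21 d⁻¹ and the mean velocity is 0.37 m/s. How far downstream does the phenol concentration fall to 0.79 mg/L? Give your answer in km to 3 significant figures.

295 km

From C = C₀·e^(−kt), t = ln(C₀/C)/k = ln(5.5/0.79)/0.21 = 1.94/0.21 = 9.24 d.
Distance = v·t = 0.37 m/s × 7.984e+05 s = 2.954e+05 m = 295.4 km.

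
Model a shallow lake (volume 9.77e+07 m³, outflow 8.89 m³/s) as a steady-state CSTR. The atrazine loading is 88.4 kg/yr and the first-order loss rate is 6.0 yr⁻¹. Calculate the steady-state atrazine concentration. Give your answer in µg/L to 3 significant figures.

0.102 µg/L

Outflow Q = 8.89 m³/s × 3.156e+07 s/yr = 2.805e+08 m³/yr.
Steady-state CSTR mass balance: W = Q·C + k·V·C, so C = W/(Q + kV).
Q + kV = 2.805e+08 + 6.0·9.77e+07 = 8.667e+08 m³/yr.
C = 88.4/8.667e+08 = 1.02e-07 kg/m³ = 0.000102 mg/L = 0.102 µg/L.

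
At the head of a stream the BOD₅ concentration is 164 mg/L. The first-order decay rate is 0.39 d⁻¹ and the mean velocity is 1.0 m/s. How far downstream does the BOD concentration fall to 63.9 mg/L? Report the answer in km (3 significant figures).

From C = C₀·e^(−kt), t = ln(C₀/C)/k = ln(164/63.9)/0.39 = 0.9425/0.39 = 2.417 d.
Distance = v·t = 1.0 m/s × 2.088e+05 s = 2.088e+05 m = 208.8 km.

209 km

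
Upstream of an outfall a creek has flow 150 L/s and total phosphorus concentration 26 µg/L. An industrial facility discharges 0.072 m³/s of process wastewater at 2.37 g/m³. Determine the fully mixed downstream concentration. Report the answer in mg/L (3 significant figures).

150 L/s = 0.15 m³/s.
26 µg/L = 0.026 mg/L.
Flow-weighted mixing gives C = (0.072·2.37 + 0.15·0.026) / (0.072 + 0.15) = 0.1745/0.222 = 0.7862 mg/L.

0.786 mg/L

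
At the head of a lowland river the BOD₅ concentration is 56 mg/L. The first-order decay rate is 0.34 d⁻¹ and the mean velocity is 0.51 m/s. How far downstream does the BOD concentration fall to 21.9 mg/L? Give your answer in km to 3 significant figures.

From C = C₀·e^(−kt), t = ln(C₀/C)/k = ln(56/21.9)/0.34 = 0.9389/0.34 = 2.761 d.
Distance = v·t = 0.51 m/s × 2.386e+05 s = 1.217e+05 m = 121.7 km.

122 km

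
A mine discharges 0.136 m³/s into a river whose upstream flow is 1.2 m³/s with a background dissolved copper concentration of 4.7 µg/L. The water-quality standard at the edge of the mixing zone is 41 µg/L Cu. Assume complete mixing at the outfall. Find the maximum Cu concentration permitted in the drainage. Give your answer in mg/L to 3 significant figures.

4.7 µg/L = 0.0047 mg/L.
41 µg/L = 0.041 mg/L.
Mass balance: 0.041·1.336 = 0.136·Cₑ + 1.2·0.0047.
Cₑ = (0.05478 − 0.00564) / 0.136 = 0.3613 mg/L.

0.361 mg/L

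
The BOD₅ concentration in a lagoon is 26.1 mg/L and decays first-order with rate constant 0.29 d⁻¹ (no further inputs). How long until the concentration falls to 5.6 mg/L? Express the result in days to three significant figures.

t = ln(C₀/C)/k = ln(26.1/5.6)/0.29 = 1.539/0.29 = 5.307 d.

5.31 d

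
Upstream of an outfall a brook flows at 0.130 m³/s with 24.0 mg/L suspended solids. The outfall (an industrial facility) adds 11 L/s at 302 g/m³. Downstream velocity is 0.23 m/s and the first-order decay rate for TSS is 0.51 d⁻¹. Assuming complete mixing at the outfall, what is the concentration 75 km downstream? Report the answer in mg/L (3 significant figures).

11 L/s = 0.011 m³/s.
After complete mixing, C₀ = (0.011·302 + 0.13·24) / 0.141 = 45.69 mg/L.
Travel time t = 7.5e+04 m / 0.23 m/s = 3.261e+05 s = 3.774 d.
C = 45.69·exp(−0.51·3.774) = 45.69·0.1459 = 6.666 mg/L.

6.67 mg/L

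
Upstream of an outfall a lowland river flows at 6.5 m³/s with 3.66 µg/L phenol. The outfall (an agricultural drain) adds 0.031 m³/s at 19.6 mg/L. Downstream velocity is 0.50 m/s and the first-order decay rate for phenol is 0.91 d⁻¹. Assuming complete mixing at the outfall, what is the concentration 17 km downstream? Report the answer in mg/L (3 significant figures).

3.66 µg/L = 0.00366 mg/L.
After complete mixing, C₀ = (0.031·19.6 + 6.5·0.00366) / 6.531 = 0.09668 mg/L.
Travel time t = 1.7e+04 m / 0.50 m/s = 3.4e+04 s = 0.3935 d.
C = 0.09668·exp(−0.91·0.3935) = 0.09668·0.699 = 0.06758 mg/L.

0.0676 mg/L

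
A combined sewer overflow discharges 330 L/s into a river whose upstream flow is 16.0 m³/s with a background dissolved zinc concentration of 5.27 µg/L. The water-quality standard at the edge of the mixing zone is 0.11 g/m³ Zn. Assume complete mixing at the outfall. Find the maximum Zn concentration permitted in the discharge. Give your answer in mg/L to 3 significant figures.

5.19 mg/L

330 L/s = 0.33 m³/s.
5.27 µg/L = 0.00527 mg/L.
Mass balance: 0.11·16.33 = 0.33·Cₑ + 16·0.00527.
Cₑ = (1.796 − 0.08432) / 0.33 = 5.188 mg/L.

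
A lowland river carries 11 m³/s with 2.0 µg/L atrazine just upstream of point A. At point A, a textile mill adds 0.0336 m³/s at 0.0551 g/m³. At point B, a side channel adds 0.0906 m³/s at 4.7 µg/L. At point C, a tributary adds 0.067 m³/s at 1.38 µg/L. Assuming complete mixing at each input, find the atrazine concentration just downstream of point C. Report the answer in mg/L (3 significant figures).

0.00218 mg/L

2.0 µg/L = 0.002 mg/L.
After input A: C = (11·0.002 + 0.0336·0.0551) / 11.03 = 0.002162 mg/L.
4.7 µg/L = 0.0047 mg/L.
After input B: C = (11.03·0.002162 + 0.0906·0.0047) / 11.12 = 0.002182 mg/L.
1.38 µg/L = 0.00138 mg/L.
After input C: C = (11.12·0.002182 + 0.067·0.00138) / 11.19 = 0.002178 mg/L.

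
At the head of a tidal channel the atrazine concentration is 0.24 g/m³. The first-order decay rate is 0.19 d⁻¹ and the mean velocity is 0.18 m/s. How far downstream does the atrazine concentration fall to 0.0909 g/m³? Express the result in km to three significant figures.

79.5 km

From C = C₀·e^(−kt), t = ln(C₀/C)/k = ln(0.24/0.0909)/0.19 = 0.9709/0.19 = 5.11 d.
Distance = v·t = 0.18 m/s × 4.415e+05 s = 7.947e+04 m = 79.47 km.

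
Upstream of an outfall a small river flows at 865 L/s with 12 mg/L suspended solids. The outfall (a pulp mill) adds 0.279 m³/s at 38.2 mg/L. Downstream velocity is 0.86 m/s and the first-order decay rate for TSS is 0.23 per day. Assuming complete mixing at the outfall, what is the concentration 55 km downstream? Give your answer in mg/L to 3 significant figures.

15.5 mg/L

865 L/s = 0.865 m³/s.
After complete mixing, C₀ = (0.279·38.2 + 0.865·12) / 1.144 = 18.39 mg/L.
Travel time t = 5.5e+04 m / 0.86 m/s = 6.395e+04 s = 0.7402 d.
C = 18.39·exp(−0.23·0.7402) = 18.39·0.8435 = 15.51 mg/L.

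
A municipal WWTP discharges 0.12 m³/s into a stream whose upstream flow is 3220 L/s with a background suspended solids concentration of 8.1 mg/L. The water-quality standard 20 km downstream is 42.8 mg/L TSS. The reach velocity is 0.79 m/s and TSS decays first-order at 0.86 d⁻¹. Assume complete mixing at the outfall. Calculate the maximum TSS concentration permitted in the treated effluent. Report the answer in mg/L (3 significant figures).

1320 mg/L

3220 L/s = 3.22 m³/s.
Travel time to the compliance point: t = 2e+04/0.79 = 2.532e+04 s = 0.293 d; decay factor exp(−0.86·0.293) = 0.7773.
So the concentration just after mixing may be at most 42.8/0.7773 = 55.07 mg/L.
Mass balance: 55.07·3.34 = 0.12·Cₑ + 3.22·8.1.
Cₑ = (183.9 − 26.08) / 0.12 = 1315 mg/L.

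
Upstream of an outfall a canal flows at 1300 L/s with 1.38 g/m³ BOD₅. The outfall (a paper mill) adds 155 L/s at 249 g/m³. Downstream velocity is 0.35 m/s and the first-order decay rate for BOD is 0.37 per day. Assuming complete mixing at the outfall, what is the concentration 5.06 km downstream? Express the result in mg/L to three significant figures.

155 L/s = 0.155 m³/s.
1300 L/s = 1.3 m³/s.
After complete mixing, C₀ = (0.155·249 + 1.3·1.38) / 1.455 = 27.76 mg/L.
Travel time t = 5060 m / 0.35 m/s = 1.446e+04 s = 0.1673 d.
C = 27.76·exp(−0.37·0.1673) = 27.76·0.94 = 26.09 mg/L.

26.1 mg/L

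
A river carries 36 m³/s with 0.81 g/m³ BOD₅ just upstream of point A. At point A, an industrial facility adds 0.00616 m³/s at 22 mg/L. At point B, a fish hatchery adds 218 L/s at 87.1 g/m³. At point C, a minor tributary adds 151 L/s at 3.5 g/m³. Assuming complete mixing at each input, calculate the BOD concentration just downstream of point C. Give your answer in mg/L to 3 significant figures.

1.34 mg/L

After input A: C = (36·0.81 + 0.00616·22) / 36.01 = 0.8136 mg/L.
218 L/s = 0.218 m³/s.
After input B: C = (36.01·0.8136 + 0.218·87.1) / 36.22 = 1.333 mg/L.
151 L/s = 0.151 m³/s.
After input C: C = (36.22·1.333 + 0.151·3.5) / 36.38 = 1.342 mg/L.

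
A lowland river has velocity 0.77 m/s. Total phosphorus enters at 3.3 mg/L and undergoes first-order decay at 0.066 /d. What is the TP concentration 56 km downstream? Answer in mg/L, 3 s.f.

Travel time t = 56 km / 0.77 m/s = 5.6e+04/0.77 = 7.273e+04 s = 0.8418 d.
First-order decay: C = 3.3·exp(−0.066·0.8418) = 3.3·0.946 = 3.122 mg/L.

3.12 mg/L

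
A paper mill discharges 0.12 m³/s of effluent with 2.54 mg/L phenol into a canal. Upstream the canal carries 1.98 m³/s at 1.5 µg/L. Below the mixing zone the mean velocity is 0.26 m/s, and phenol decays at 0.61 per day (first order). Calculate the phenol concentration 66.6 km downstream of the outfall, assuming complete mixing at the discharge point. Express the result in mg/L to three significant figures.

1.5 µg/L = 0.0015 mg/L.
After complete mixing, C₀ = (0.12·2.54 + 1.98·0.0015) / 2.1 = 0.1466 mg/L.
Travel time t = 6.66e+04 m / 0.26 m/s = 2.562e+05 s = 2.965 d.
C = 0.1466·exp(−0.61·2.965) = 0.1466·0.1639 = 0.02402 mg/L.

0.0240 mg/L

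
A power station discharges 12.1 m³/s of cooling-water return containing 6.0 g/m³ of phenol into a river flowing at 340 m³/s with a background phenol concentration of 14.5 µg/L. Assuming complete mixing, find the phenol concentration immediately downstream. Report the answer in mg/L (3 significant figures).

0.220 mg/L

14.5 µg/L = 0.0145 mg/L.
Flow-weighted mixing gives C = (12.1·6 + 340·0.0145) / (12.1 + 340) = 77.53/352.1 = 0.2202 mg/L.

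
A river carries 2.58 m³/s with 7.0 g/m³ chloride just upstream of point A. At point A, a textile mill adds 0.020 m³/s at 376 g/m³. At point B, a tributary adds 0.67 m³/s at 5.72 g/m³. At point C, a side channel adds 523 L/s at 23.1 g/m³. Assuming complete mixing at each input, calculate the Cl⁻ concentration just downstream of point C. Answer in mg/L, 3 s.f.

After input A: C = (2.58·7 + 0.02·376) / 2.6 = 9.838 mg/L.
After input B: C = (2.6·9.838 + 0.67·5.72) / 3.27 = 8.995 mg/L.
523 L/s = 0.523 m³/s.
After input C: C = (3.27·8.995 + 0.523·23.1) / 3.793 = 10.94 mg/L.

10.9 mg/L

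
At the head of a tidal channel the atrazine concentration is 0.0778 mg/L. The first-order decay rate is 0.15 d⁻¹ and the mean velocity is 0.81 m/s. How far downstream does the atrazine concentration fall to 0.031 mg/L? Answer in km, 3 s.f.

429 km

From C = C₀·e^(−kt), t = ln(C₀/C)/k = ln(0.0778/0.031)/0.15 = 0.9202/0.15 = 6.134 d.
Distance = v·t = 0.81 m/s × 5.3e+05 s = 4.293e+05 m = 429.3 km.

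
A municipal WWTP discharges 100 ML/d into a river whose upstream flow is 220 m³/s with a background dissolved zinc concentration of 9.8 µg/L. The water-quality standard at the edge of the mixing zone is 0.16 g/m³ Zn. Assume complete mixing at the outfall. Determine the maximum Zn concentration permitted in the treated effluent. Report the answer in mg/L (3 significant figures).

28.7 mg/L

100 ML/d = 1.157 m³/s.
9.8 µg/L = 0.0098 mg/L.
Mass balance: 0.16·221.2 = 1.157·Cₑ + 220·0.0098.
Cₑ = (35.39 − 2.156) / 1.157 = 28.71 mg/L.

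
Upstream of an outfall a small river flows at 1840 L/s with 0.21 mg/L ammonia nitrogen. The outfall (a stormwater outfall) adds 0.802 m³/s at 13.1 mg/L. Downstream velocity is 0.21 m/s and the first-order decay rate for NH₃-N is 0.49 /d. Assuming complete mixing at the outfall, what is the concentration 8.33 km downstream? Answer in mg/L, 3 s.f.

1840 L/s = 1.84 m³/s.
After complete mixing, C₀ = (0.802·13.1 + 1.84·0.21) / 2.642 = 4.123 mg/L.
Travel time t = 8330 m / 0.21 m/s = 3.967e+04 s = 0.4591 d.
C = 4.123·exp(−0.49·0.4591) = 4.123·0.7985 = 3.292 mg/L.

3.29 mg/L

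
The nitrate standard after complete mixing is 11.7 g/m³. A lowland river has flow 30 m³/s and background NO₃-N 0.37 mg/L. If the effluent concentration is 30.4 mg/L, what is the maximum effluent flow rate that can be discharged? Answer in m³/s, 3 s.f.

Mass balance at complete mixing: C_std·(Q_w + Q_r) = Q_w·C_e + Q_r·C_b.
Rearranging, Q_w = Q_r·(C_std − C_b)/(C_e − C_std) = 30·(11.7 − 0.37) / (30.4 − 11.7) = 18.18 m³/s.

18.2 m³/s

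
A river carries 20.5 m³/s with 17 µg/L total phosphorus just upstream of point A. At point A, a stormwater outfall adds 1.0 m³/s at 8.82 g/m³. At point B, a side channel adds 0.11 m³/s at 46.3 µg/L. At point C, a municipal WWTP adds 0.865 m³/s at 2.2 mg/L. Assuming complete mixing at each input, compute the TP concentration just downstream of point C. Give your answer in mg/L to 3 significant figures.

17 µg/L = 0.017 mg/L.
After input A: C = (20.5·0.017 + 1·8.82) / 21.5 = 0.4264 mg/L.
46.3 µg/L = 0.0463 mg/L.
After input B: C = (21.5·0.4264 + 0.11·0.0463) / 21.61 = 0.4245 mg/L.
After input C: C = (21.61·0.4245 + 0.865·2.2) / 22.47 = 0.4928 mg/L.

0.493 mg/L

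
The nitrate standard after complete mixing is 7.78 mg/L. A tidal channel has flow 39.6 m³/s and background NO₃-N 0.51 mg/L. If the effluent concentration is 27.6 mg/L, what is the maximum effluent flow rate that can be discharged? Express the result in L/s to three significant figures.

14500 L/s

Mass balance at complete mixing: C_std·(Q_w + Q_r) = Q_w·C_e + Q_r·C_b.
Rearranging, Q_w = Q_r·(C_std − C_b)/(C_e − C_std) = 39.6·(7.78 − 0.51) / (27.6 − 7.78) = 14.53 m³/s.
= 1.453e+04 L/s.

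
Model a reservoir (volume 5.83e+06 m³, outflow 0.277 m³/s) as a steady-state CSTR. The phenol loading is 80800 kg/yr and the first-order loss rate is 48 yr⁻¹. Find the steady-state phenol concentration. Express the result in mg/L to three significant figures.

Outflow Q = 0.277 m³/s × 3.156e+07 s/yr = 8.741e+06 m³/yr.
Steady-state CSTR mass balance: W = Q·C + k·V·C, so C = W/(Q + kV).
Q + kV = 8.741e+06 + 48·5.83e+06 = 2.886e+08 m³/yr.
C = 80800/2.886e+08 = 0.00028 kg/m³ = 0.28 mg/L.

0.280 mg/L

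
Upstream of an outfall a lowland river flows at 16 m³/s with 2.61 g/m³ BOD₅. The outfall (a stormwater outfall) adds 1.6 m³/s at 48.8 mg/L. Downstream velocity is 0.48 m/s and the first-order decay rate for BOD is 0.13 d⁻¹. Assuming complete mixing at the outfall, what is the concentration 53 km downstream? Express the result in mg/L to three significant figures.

5.77 mg/L

After complete mixing, C₀ = (1.6·48.8 + 16·2.61) / 17.6 = 6.809 mg/L.
Travel time t = 5.3e+04 m / 0.48 m/s = 1.104e+05 s = 1.278 d.
C = 6.809·exp(−0.13·1.278) = 6.809·0.8469 = 5.767 mg/L.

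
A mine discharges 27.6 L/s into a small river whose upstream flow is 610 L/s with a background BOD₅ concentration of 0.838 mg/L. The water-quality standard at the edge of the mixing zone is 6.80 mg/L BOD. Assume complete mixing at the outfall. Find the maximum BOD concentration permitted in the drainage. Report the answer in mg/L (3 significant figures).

27.6 L/s = 0.0276 m³/s.
610 L/s = 0.61 m³/s.
Mass balance: 6.8·0.6376 = 0.0276·Cₑ + 0.61·0.838.
Cₑ = (4.336 − 0.5112) / 0.0276 = 138.6 mg/L.

139 mg/L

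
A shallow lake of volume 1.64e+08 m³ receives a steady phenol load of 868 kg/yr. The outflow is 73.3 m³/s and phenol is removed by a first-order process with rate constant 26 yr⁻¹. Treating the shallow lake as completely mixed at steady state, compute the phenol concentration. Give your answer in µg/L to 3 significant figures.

0.132 µg/L

Outflow Q = 73.3 m³/s × 3.156e+07 s/yr = 2.313e+09 m³/yr.
Steady-state CSTR mass balance: W = Q·C + k·V·C, so C = W/(Q + kV).
Q + kV = 2.313e+09 + 26·1.64e+08 = 6.577e+09 m³/yr.
C = 868/6.577e+09 = 1.32e-07 kg/m³ = 0.000132 mg/L = 0.132 µg/L.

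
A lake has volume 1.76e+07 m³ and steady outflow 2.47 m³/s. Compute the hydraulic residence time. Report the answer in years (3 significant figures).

0.226 yr

Q = 2.47 m³/s × 3.156e+07 s/yr = 7.795e+07 m³/yr.
Hydraulic residence time τ = V/Q = 1.76e+07/7.795e+07 = 0.2258 yr.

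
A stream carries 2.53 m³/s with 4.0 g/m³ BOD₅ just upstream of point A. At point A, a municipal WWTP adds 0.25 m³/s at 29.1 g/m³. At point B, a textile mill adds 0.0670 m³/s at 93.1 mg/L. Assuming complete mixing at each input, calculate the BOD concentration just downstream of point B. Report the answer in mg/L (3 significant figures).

8.30 mg/L

After input A: C = (2.53·4 + 0.25·29.1) / 2.78 = 6.257 mg/L.
After input B: C = (2.78·6.257 + 0.067·93.1) / 2.847 = 8.301 mg/L.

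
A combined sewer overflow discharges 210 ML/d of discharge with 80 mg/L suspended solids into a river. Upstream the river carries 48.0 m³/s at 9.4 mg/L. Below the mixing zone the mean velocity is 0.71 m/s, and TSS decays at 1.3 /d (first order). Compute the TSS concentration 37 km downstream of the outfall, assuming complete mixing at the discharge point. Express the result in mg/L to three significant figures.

5.84 mg/L

210 ML/d = 2.431 m³/s.
After complete mixing, C₀ = (2.431·80 + 48·9.4) / 50.43 = 12.8 mg/L.
Travel time t = 3.7e+04 m / 0.71 m/s = 5.211e+04 s = 0.6032 d.
C = 12.8·exp(−1.3·0.6032) = 12.8·0.4565 = 5.845 mg/L.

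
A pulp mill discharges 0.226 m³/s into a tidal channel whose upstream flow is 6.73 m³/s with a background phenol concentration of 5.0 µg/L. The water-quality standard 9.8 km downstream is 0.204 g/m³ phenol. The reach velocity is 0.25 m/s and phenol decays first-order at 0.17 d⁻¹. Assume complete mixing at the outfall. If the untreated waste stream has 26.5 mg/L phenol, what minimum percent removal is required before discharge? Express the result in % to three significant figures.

75.0 %

5.0 µg/L = 0.005 mg/L.
Travel time to the compliance point: t = 9800/0.25 = 3.92e+04 s = 0.4537 d; decay factor exp(−0.17·0.4537) = 0.9258.
So the concentration just after mixing may be at most 0.204/0.9258 = 0.2204 mg/L.
Mass balance: 0.2204·6.956 = 0.226·Cₑ + 6.73·0.005.
Cₑ = (1.533 − 0.03365) / 0.226 = 6.633 mg/L.
Required removal = 1 − 6.633/26.5 = 74.97 %.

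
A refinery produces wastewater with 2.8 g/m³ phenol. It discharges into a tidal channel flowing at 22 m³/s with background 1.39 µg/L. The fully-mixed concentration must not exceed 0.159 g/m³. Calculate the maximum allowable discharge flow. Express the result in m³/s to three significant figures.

1.39 µg/L = 0.00139 mg/L.
Mass balance at complete mixing: C_std·(Q_w + Q_r) = Q_w·C_e + Q_r·C_b.
Rearranging, Q_w = Q_r·(C_std − C_b)/(C_e − C_std) = 22·(0.159 − 0.00139) / (2.8 − 0.159) = 1.313 m³/s.

1.31 m³/s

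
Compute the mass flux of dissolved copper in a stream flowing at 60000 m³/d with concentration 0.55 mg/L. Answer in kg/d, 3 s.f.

33.0 kg/d

60000 m³/d = 0.6944 m³/s.
Mass flux = Q·C = 0.6944 m³/s × 0.55 g/m³ = 0.3819 g/s.
= 0.3819 g/s × 86.4 = 33 kg/d.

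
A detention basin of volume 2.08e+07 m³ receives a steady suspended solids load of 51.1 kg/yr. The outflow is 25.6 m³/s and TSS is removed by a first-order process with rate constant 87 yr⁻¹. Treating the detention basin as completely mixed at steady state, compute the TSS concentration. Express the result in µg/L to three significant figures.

0.0195 µg/L

Outflow Q = 25.6 m³/s × 3.156e+07 s/yr = 8.079e+08 m³/yr.
Steady-state CSTR mass balance: W = Q·C + k·V·C, so C = W/(Q + kV).
Q + kV = 8.079e+08 + 87·2.08e+07 = 2.617e+09 m³/yr.
C = 51.1/2.617e+09 = 1.952e-08 kg/m³ = 1.952e-05 mg/L = 0.01952 µg/L.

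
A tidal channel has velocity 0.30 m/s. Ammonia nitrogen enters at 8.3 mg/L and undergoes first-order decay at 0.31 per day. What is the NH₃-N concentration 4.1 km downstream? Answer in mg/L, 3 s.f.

7.90 mg/L

Travel time t = 4.1 km / 0.30 m/s = 4100/0.30 = 1.367e+04 s = 0.1582 d.
First-order decay: C = 8.3·exp(−0.31·0.1582) = 8.3·0.9521 = 7.903 mg/L.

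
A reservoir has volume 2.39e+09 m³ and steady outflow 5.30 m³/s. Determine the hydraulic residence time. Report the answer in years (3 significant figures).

Q = 5.30 m³/s × 3.156e+07 s/yr = 1.673e+08 m³/yr.
Hydraulic residence time τ = V/Q = 2.39e+09/1.673e+08 = 14.29 yr.

14.3 yr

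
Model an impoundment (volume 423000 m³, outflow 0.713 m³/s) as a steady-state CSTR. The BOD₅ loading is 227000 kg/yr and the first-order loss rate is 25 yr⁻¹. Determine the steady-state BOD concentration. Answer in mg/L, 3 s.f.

6.86 mg/L

Outflow Q = 0.713 m³/s × 3.156e+07 s/yr = 2.25e+07 m³/yr.
Steady-state CSTR mass balance: W = Q·C + k·V·C, so C = W/(Q + kV).
Q + kV = 2.25e+07 + 25·423000 = 3.308e+07 m³/yr.
C = 227000/3.308e+07 = 0.006863 kg/m³ = 6.863 mg/L.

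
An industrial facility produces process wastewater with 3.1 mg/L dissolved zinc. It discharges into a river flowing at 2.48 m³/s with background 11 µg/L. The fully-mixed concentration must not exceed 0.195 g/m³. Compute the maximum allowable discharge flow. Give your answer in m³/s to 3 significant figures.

0.157 m³/s

11 µg/L = 0.011 mg/L.
Mass balance at complete mixing: C_std·(Q_w + Q_r) = Q_w·C_e + Q_r·C_b.
Rearranging, Q_w = Q_r·(C_std − C_b)/(C_e − C_std) = 2.48·(0.195 − 0.011) / (3.1 − 0.195) = 0.1571 m³/s.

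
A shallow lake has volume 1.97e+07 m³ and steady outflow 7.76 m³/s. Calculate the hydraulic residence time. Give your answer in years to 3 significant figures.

0.0804 yr

Q = 7.76 m³/s × 3.156e+07 s/yr = 2.449e+08 m³/yr.
Hydraulic residence time τ = V/Q = 1.97e+07/2.449e+08 = 0.08045 yr.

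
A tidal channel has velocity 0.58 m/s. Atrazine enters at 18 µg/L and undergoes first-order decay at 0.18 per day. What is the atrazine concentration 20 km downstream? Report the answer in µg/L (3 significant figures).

16.8 µg/L

Travel time t = 20 km / 0.58 m/s = 2e+04/0.58 = 3.448e+04 s = 0.3991 d.
First-order decay: C = 18·exp(−0.18·0.3991) = 18·0.9307 = 16.75 µg/L.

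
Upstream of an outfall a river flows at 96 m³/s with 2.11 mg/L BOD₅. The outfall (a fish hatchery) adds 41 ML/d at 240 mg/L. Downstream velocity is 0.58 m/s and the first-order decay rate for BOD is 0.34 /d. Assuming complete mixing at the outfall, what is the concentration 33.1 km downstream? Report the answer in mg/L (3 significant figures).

2.62 mg/L

41 ML/d = 0.4745 m³/s.
After complete mixing, C₀ = (0.4745·240 + 96·2.11) / 96.47 = 3.28 mg/L.
Travel time t = 3.31e+04 m / 0.58 m/s = 5.707e+04 s = 0.6605 d.
C = 3.28·exp(−0.34·0.6605) = 3.28·0.7989 = 2.62 mg/L.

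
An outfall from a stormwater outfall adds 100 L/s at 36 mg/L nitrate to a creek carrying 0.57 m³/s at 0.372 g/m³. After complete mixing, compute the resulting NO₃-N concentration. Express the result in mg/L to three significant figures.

100 L/s = 0.1 m³/s.
By mass balance at complete mixing, C = (0.1·36 + 0.57·0.372) / (0.1 + 0.57) = 3.812/0.67 = 5.69 mg/L.

5.69 mg/L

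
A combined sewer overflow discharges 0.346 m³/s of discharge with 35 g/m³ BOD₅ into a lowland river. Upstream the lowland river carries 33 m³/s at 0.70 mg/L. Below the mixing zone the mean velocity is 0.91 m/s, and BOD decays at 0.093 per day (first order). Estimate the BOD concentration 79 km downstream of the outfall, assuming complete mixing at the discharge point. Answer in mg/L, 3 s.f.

After complete mixing, C₀ = (0.346·35 + 33·0.7) / 33.35 = 1.056 mg/L.
Travel time t = 7.9e+04 m / 0.91 m/s = 8.681e+04 s = 1.005 d.
C = 1.056·exp(−0.093·1.005) = 1.056·0.9108 = 0.9617 mg/L.

0.962 mg/L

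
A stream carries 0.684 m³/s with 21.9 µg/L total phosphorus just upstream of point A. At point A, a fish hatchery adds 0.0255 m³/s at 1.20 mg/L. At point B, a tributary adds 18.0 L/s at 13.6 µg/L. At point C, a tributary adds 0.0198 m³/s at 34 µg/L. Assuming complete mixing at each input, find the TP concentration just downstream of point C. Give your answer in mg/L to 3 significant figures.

0.0622 mg/L

21.9 µg/L = 0.0219 mg/L.
After input A: C = (0.684·0.0219 + 0.0255·1.2) / 0.7095 = 0.06424 mg/L.
18.0 L/s = 0.018 m³/s.
13.6 µg/L = 0.0136 mg/L.
After input B: C = (0.7095·0.06424 + 0.018·0.0136) / 0.7275 = 0.06299 mg/L.
34 µg/L = 0.034 mg/L.
After input C: C = (0.7275·0.06299 + 0.0198·0.034) / 0.7473 = 0.06222 mg/L.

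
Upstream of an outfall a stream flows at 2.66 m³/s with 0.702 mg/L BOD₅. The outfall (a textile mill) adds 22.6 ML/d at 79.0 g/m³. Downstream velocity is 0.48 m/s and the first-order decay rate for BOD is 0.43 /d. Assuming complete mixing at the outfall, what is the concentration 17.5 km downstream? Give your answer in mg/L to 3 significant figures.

6.43 mg/L

22.6 ML/d = 0.2616 m³/s.
After complete mixing, C₀ = (0.2616·79 + 2.66·0.702) / 2.922 = 7.712 mg/L.
Travel time t = 1.75e+04 m / 0.48 m/s = 3.646e+04 s = 0.422 d.
C = 7.712·exp(−0.43·0.422) = 7.712·0.8341 = 6.432 mg/L.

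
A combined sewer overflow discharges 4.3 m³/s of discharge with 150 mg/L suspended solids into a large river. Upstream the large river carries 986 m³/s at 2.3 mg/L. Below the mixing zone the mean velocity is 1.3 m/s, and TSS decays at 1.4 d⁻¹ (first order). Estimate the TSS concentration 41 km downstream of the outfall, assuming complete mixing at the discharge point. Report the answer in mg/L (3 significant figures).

After complete mixing, C₀ = (4.3·150 + 986·2.3) / 990.3 = 2.941 mg/L.
Travel time t = 4.1e+04 m / 1.3 m/s = 3.154e+04 s = 0.365 d.
C = 2.941·exp(−1.4·0.365) = 2.941·0.5999 = 1.764 mg/L.

1.76 mg/L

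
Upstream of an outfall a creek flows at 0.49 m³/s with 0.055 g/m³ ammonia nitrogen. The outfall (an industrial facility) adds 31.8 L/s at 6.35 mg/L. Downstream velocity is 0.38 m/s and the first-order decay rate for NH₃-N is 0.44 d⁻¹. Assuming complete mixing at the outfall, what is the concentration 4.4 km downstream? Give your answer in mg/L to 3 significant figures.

31.8 L/s = 0.0318 m³/s.
After complete mixing, C₀ = (0.0318·6.35 + 0.49·0.055) / 0.5218 = 0.4386 mg/L.
Travel time t = 4400 m / 0.38 m/s = 1.158e+04 s = 0.134 d.
C = 0.4386·exp(−0.44·0.134) = 0.4386·0.9427 = 0.4135 mg/L.

0.414 mg/L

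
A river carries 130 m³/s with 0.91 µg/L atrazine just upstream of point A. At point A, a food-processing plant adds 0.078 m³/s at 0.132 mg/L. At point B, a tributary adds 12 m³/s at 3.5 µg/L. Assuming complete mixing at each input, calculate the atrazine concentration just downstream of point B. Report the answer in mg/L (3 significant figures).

0.91 µg/L = 0.00091 mg/L.
After input A: C = (130·0.00091 + 0.078·0.132) / 130.1 = 0.0009886 mg/L.
3.5 µg/L = 0.0035 mg/L.
After input B: C = (130.1·0.0009886 + 12·0.0035) / 142.1 = 0.001201 mg/L.

0.00120 mg/L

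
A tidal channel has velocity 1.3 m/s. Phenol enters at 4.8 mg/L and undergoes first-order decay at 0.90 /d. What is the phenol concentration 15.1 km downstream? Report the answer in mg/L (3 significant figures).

4.25 mg/L

Travel time t = 15.1 km / 1.3 m/s = 1.51e+04/1.3 = 1.162e+04 s = 0.1344 d.
First-order decay: C = 4.8·exp(−0.90·0.1344) = 4.8·0.886 = 4.253 mg/L.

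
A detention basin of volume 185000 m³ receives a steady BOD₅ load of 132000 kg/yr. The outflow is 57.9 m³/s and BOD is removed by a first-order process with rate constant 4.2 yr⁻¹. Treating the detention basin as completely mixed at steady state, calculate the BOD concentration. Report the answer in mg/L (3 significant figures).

Outflow Q = 57.9 m³/s × 3.156e+07 s/yr = 1.827e+09 m³/yr.
Steady-state CSTR mass balance: W = Q·C + k·V·C, so C = W/(Q + kV).
Q + kV = 1.827e+09 + 4.2·185000 = 1.828e+09 m³/yr.
C = 132000/1.828e+09 = 7.221e-05 kg/m³ = 0.07221 mg/L.

0.0722 mg/L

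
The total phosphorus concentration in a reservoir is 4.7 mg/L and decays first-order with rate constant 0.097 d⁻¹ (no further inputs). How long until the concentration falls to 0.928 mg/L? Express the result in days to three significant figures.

t = ln(C₀/C)/k = ln(4.7/0.928)/0.097 = 1.622/0.097 = 16.72 d.

16.7 d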